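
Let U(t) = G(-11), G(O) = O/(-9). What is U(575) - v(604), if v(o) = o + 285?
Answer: -7990/9 ≈ -887.78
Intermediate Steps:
G(O) = -O/9 (G(O) = O*(-1/9) = -O/9)
U(t) = 11/9 (U(t) = -1/9*(-11) = 11/9)
v(o) = 285 + o
U(575) - v(604) = 11/9 - (285 + 604) = 11/9 - 1*889 = 11/9 - 889 = -7990/9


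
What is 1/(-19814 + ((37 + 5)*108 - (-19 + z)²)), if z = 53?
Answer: -1/16434 ≈ -6.0849e-5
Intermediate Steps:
1/(-19814 + ((37 + 5)*108 - (-19 + z)²)) = 1/(-19814 + ((37 + 5)*108 - (-19 + 53)²)) = 1/(-19814 + (42*108 - 1*34²)) = 1/(-19814 + (4536 - 1*1156)) = 1/(-19814 + (4536 - 1156)) = 1/(-19814 + 3380) = 1/(-16434) = -1/16434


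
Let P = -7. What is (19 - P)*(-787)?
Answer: -20462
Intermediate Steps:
(19 - P)*(-787) = (19 - 1*(-7))*(-787) = (19 + 7)*(-787) = 26*(-787) = -20462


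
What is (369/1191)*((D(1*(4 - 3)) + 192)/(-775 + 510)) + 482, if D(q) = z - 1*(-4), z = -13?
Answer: 50686301/105205 ≈ 481.79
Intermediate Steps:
D(q) = -9 (D(q) = -13 - 1*(-4) = -13 + 4 = -9)
(369/1191)*((D(1*(4 - 3)) + 192)/(-775 + 510)) + 482 = (369/1191)*((-9 + 192)/(-775 + 510)) + 482 = (369*(1/1191))*(183/(-265)) + 482 = 123*(183*(-1/265))/397 + 482 = (123/397)*(-183/265) + 482 = -22509/105205 + 482 = 50686301/105205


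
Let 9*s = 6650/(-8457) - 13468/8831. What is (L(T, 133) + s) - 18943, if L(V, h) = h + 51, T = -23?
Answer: -12609107691403/672153903 ≈ -18759.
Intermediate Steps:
s = -172625026/672153903 (s = (6650/(-8457) - 13468/8831)/9 = (6650*(-1/8457) - 13468*1/8831)/9 = (-6650/8457 - 13468/8831)/9 = (1/9)*(-172625026/74683767) = -172625026/672153903 ≈ -0.25682)
L(V, h) = 51 + h
(L(T, 133) + s) - 18943 = ((51 + 133) - 172625026/672153903) - 18943 = (184 - 172625026/672153903) - 18943 = 123503693126/672153903 - 18943 = -12609107691403/672153903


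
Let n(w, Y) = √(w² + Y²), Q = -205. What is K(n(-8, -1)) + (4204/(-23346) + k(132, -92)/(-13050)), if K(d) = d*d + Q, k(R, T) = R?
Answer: -1186419052/8462925 ≈ -140.19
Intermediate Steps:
n(w, Y) = √(Y² + w²)
K(d) = -205 + d² (K(d) = d*d - 205 = d² - 205 = -205 + d²)
K(n(-8, -1)) + (4204/(-23346) + k(132, -92)/(-13050)) = (-205 + (√((-1)² + (-8)²))²) + (4204/(-23346) + 132/(-13050)) = (-205 + (√(1 + 64))²) + (4204*(-1/23346) + 132*(-1/13050)) = (-205 + (√65)²) + (-2102/11673 - 22/2175) = (-205 + 65) - 1609552/8462925 = -140 - 1609552/8462925 = -1186419052/8462925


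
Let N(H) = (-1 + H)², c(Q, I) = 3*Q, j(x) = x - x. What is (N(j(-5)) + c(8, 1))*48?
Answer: 1200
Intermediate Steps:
j(x) = 0
(N(j(-5)) + c(8, 1))*48 = ((-1 + 0)² + 3*8)*48 = ((-1)² + 24)*48 = (1 + 24)*48 = 25*48 = 1200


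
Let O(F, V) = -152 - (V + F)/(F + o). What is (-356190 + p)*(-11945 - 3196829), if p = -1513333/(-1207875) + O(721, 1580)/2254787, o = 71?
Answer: 45653939768544643320509383/39944679098500 ≈ 1.1429e+12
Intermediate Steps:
O(F, V) = -152 - (F + V)/(71 + F) (O(F, V) = -152 - (V + F)/(F + 71) = -152 - (F + V)/(71 + F))
p = 100086989752291/79889358197000 (p = -1513333/(-1207875) + ((-10792 - 1*1580 - 153*721)/(71 + 721))/2254787 = -1513333*(-1/1207875) + ((-10792 - 1580 - 110313)/792)*(1/2254787) = 1513333/1207875 + ((1/792)*(-122685))*(1/2254787) = 1513333/1207875 - 40895/264*1/2254787 = 1513333/1207875 - 40895/595263768 = 100086989752291/79889358197000 ≈ 1.2528)
(-356190 + p)*(-11945 - 3196829) = (-356190 + 100086989752291/79889358197000)*(-11945 - 3196829) = -28455690409199677709/79889358197000*(-3208774) = 45653939768544643320509383/39944679098500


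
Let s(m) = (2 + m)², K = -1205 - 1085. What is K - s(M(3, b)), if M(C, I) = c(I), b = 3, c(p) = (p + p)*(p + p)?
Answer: -3734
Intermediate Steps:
c(p) = 4*p² (c(p) = (2*p)*(2*p) = 4*p²)
M(C, I) = 4*I²
K = -2290
K - s(M(3, b)) = -2290 - (2 + 4*3²)² = -2290 - (2 + 4*9)² = -2290 - (2 + 36)² = -2290 - 1*38² = -2290 - 1*1444 = -2290 - 1444 = -3734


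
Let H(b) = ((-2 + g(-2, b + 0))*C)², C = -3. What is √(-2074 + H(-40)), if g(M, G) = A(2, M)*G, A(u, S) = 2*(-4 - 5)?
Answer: √4637642 ≈ 2153.5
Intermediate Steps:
A(u, S) = -18 (A(u, S) = 2*(-9) = -18)
g(M, G) = -18*G
H(b) = (6 + 54*b)² (H(b) = ((-2 - 18*(b + 0))*(-3))² = ((-2 - 18*b)*(-3))² = (6 + 54*b)²)
√(-2074 + H(-40)) = √(-2074 + 36*(1 + 9*(-40))²) = √(-2074 + 36*(1 - 360)²) = √(-2074 + 36*(-359)²) = √(-2074 + 36*128881) = √(-2074 + 4639716) = √4637642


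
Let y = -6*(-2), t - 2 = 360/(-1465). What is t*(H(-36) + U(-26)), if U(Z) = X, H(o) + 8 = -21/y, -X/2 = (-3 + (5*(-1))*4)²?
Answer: -1097647/586 ≈ -1873.1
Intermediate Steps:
t = 514/293 (t = 2 + 360/(-1465) = 2 + 360*(-1/1465) = 2 - 72/293 = 514/293 ≈ 1.7543)
y = 12
X = -1058 (X = -2*(-3 + (5*(-1))*4)² = -2*(-3 - 5*4)² = -2*(-3 - 20)² = -2*(-23)² = -2*529 = -1058)
H(o) = -39/4 (H(o) = -8 - 21/12 = -8 - 21*1/12 = -8 - 7/4 = -39/4)
U(Z) = -1058
t*(H(-36) + U(-26)) = 514*(-39/4 - 1058)/293 = (514/293)*(-4271/4) = -1097647/586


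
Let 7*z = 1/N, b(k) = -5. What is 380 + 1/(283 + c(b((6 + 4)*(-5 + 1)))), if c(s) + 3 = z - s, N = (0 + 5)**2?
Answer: 18953055/49876 ≈ 380.00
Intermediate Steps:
N = 25 (N = 5**2 = 25)
z = 1/175 (z = (1/7)/25 = (1/7)*(1/25) = 1/175 ≈ 0.0057143)
c(s) = -524/175 - s (c(s) = -3 + (1/175 - s) = -524/175 - s)
380 + 1/(283 + c(b((6 + 4)*(-5 + 1)))) = 380 + 1/(283 + (-524/175 - 1*(-5))) = 380 + 1/(283 + (-524/175 + 5)) = 380 + 1/(283 + 351/175) = 380 + 1/(49876/175) = 380 + 175/49876 = 18953055/49876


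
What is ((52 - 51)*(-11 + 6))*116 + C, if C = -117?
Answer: -697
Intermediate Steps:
((52 - 51)*(-11 + 6))*116 + C = ((52 - 51)*(-11 + 6))*116 - 117 = (1*(-5))*116 - 117 = -5*116 - 117 = -580 - 117 = -697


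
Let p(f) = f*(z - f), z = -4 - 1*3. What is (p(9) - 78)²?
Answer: 49284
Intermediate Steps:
z = -7 (z = -4 - 3 = -7)
p(f) = f*(-7 - f)
(p(9) - 78)² = (-1*9*(7 + 9) - 78)² = (-1*9*16 - 78)² = (-144 - 78)² = (-222)² = 49284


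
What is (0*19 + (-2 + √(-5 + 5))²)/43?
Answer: 4/43 ≈ 0.093023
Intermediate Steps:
(0*19 + (-2 + √(-5 + 5))²)/43 = (0 + (-2 + √0)²)*(1/43) = (0 + (-2 + 0)²)*(1/43) = (0 + (-2)²)*(1/43) = (0 + 4)*(1/43) = 4*(1/43) = 4/43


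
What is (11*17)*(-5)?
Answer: -935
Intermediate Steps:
(11*17)*(-5) = 187*(-5) = -935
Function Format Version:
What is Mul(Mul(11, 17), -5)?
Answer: -935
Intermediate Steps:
Mul(Mul(11, 17), -5) = Mul(187, -5) = -935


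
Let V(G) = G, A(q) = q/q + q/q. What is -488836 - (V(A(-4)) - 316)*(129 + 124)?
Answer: -409394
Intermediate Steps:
A(q) = 2 (A(q) = 1 + 1 = 2)
-488836 - (V(A(-4)) - 316)*(129 + 124) = -488836 - (2 - 316)*(129 + 124) = -488836 - (-314)*253 = -488836 - 1*(-79442) = -488836 + 79442 = -409394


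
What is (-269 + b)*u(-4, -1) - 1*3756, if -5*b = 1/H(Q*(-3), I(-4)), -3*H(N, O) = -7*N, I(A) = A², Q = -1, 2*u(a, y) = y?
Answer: -126752/35 ≈ -3621.5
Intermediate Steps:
u(a, y) = y/2
H(N, O) = 7*N/3 (H(N, O) = -(-7)*N/3 = 7*N/3)
b = -1/35 (b = -1/(5*(7*(-1*(-3))/3)) = -1/(5*((7/3)*3)) = -⅕/7 = -⅕*⅐ = -1/35 ≈ -0.028571)
(-269 + b)*u(-4, -1) - 1*3756 = (-269 - 1/35)*((½)*(-1)) - 1*3756 = -9416/35*(-½) - 3756 = 4708/35 - 3756 = -126752/35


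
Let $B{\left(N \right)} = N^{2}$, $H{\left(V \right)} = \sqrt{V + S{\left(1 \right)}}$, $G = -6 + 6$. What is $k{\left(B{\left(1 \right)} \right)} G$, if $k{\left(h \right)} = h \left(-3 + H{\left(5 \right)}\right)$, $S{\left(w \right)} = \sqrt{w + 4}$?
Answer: $0$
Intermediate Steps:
$G = 0$
$S{\left(w \right)} = \sqrt{4 + w}$
$H{\left(V \right)} = \sqrt{V + \sqrt{5}}$ ($H{\left(V \right)} = \sqrt{V + \sqrt{4 + 1}} = \sqrt{V + \sqrt{5}}$)
$k{\left(h \right)} = h \left(-3 + \sqrt{5 + \sqrt{5}}\right)$
$k{\left(B{\left(1 \right)} \right)} G = 1^{2} \left(-3 + \sqrt{5 + \sqrt{5}}\right) 0 = 1 \left(-3 + \sqrt{5 + \sqrt{5}}\right) 0 = \left(-3 + \sqrt{5 + \sqrt{5}}\right) 0 = 0$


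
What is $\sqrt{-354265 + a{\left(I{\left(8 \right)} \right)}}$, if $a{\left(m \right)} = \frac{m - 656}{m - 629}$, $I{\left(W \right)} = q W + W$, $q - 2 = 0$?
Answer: $\frac{i \sqrt{1071648465}}{55} \approx 595.2 i$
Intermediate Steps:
$q = 2$ ($q = 2 + 0 = 2$)
$I{\left(W \right)} = 3 W$ ($I{\left(W \right)} = 2 W + W = 3 W$)
$a{\left(m \right)} = \frac{-656 + m}{-629 + m}$
$\sqrt{-354265 + a{\left(I{\left(8 \right)} \right)}} = \sqrt{-354265 + \frac{-656 + 3 \cdot 8}{-629 + 3 \cdot 8}} = \sqrt{-354265 + \frac{-656 + 24}{-629 + 24}} = \sqrt{-354265 + \frac{1}{-605} \left(-632\right)} = \sqrt{-354265 - - \frac{632}{605}} = \sqrt{-354265 + \frac{632}{605}} = \sqrt{- \frac{214329693}{605}} = \frac{i \sqrt{1071648465}}{55}$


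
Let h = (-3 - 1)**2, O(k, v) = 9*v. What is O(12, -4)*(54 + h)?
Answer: -2520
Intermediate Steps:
h = 16 (h = (-4)**2 = 16)
O(12, -4)*(54 + h) = (9*(-4))*(54 + 16) = -36*70 = -2520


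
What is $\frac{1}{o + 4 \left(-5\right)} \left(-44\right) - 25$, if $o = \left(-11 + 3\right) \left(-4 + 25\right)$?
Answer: $- \frac{1164}{47} \approx -24.766$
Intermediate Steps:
$o = -168$ ($o = \left(-8\right) 21 = -168$)
$\frac{1}{o + 4 \left(-5\right)} \left(-44\right) - 25 = \frac{1}{-168 + 4 \left(-5\right)} \left(-44\right) - 25 = \frac{1}{-168 - 20} \left(-44\right) - 25 = \frac{1}{-188} \left(-44\right) - 25 = \left(- \frac{1}{188}\right) \left(-44\right) - 25 = \frac{11}{47} - 25 = - \frac{1164}{47}$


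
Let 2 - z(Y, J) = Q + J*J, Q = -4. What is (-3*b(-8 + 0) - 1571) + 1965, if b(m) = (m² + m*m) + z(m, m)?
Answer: 184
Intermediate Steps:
z(Y, J) = 6 - J² (z(Y, J) = 2 - (-4 + J*J) = 2 - (-4 + J²) = 2 + (4 - J²) = 6 - J²)
b(m) = 6 + m² (b(m) = (m² + m*m) + (6 - m²) = (m² + m²) + (6 - m²) = 2*m² + (6 - m²) = 6 + m²)
(-3*b(-8 + 0) - 1571) + 1965 = (-3*(6 + (-8 + 0)²) - 1571) + 1965 = (-3*(6 + (-8)²) - 1571) + 1965 = (-3*(6 + 64) - 1571) + 1965 = (-3*70 - 1571) + 1965 = (-210 - 1571) + 1965 = -1781 + 1965 = 184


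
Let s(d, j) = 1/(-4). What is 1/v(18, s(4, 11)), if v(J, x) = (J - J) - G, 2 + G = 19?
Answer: -1/17 ≈ -0.058824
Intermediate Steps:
G = 17 (G = -2 + 19 = 17)
s(d, j) = -¼
v(J, x) = -17 (v(J, x) = (J - J) - 1*17 = 0 - 17 = -17)
1/v(18, s(4, 11)) = 1/(-17) = -1/17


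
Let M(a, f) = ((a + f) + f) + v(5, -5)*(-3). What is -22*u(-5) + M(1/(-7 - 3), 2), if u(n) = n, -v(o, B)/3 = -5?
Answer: 689/10 ≈ 68.900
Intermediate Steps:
v(o, B) = 15 (v(o, B) = -3*(-5) = 15)
M(a, f) = -45 + a + 2*f (M(a, f) = ((a + f) + f) + 15*(-3) = (a + 2*f) - 45 = -45 + a + 2*f)
-22*u(-5) + M(1/(-7 - 3), 2) = -22*(-5) + (-45 + 1/(-7 - 3) + 2*2) = 110 + (-45 + 1/(-10) + 4) = 110 + (-45 - ⅒ + 4) = 110 - 411/10 = 689/10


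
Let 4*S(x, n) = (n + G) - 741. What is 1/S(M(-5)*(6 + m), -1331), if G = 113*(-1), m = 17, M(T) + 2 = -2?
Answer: -4/2185 ≈ -0.0018307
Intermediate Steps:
M(T) = -4 (M(T) = -2 - 2 = -4)
G = -113
S(x, n) = -427/2 + n/4 (S(x, n) = ((n - 113) - 741)/4 = ((-113 + n) - 741)/4 = (-854 + n)/4 = -427/2 + n/4)
1/S(M(-5)*(6 + m), -1331) = 1/(-427/2 + (¼)*(-1331)) = 1/(-427/2 - 1331/4) = 1/(-2185/4) = -4/2185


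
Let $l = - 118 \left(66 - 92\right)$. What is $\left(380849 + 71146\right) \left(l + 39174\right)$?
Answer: $19093172790$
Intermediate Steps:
$l = 3068$ ($l = \left(-118\right) \left(-26\right) = 3068$)
$\left(380849 + 71146\right) \left(l + 39174\right) = \left(380849 + 71146\right) \left(3068 + 39174\right) = 451995 \cdot 42242 = 19093172790$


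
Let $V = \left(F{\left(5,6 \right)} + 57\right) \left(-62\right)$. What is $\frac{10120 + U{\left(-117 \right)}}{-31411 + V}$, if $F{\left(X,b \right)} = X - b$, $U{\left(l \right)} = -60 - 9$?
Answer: $- \frac{10051}{34883} \approx -0.28813$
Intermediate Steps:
$U{\left(l \right)} = -69$
$V = -3472$ ($V = \left(\left(5 - 6\right) + 57\right) \left(-62\right) = \left(-1 + 57\right) \left(-62\right) = 56 \left(-62\right) = -3472$)
$\frac{10120 + U{\left(-117 \right)}}{-31411 + V} = \frac{10120 - 69}{-31411 - 3472} = \frac{10051}{-34883} = 10051 \left(- \frac{1}{34883}\right) = - \frac{10051}{34883}$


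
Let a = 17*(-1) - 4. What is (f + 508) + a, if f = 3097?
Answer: 3584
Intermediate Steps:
a = -21 (a = -17 - 4 = -21)
(f + 508) + a = (3097 + 508) - 21 = 3605 - 21 = 3584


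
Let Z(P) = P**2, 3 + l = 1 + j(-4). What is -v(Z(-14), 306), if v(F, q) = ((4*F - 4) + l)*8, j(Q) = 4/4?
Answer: -6232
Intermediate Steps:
j(Q) = 1 (j(Q) = 4*(1/4) = 1)
l = -1 (l = -3 + (1 + 1) = -3 + 2 = -1)
v(F, q) = -40 + 32*F (v(F, q) = ((4*F - 4) - 1)*8 = ((-4 + 4*F) - 1)*8 = (-5 + 4*F)*8 = -40 + 32*F)
-v(Z(-14), 306) = -(-40 + 32*(-14)**2) = -(-40 + 32*196) = -(-40 + 6272) = -1*6232 = -6232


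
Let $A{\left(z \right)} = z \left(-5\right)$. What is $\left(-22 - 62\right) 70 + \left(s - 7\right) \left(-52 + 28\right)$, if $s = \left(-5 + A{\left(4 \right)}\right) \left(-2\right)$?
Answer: $-6912$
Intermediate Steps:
$A{\left(z \right)} = - 5 z$
$s = 50$ ($s = \left(-5 - 20\right) \left(-2\right) = \left(-25\right) \left(-2\right) = 50$)
$\left(-22 - 62\right) 70 + \left(s - 7\right) \left(-52 + 28\right) = \left(-22 - 62\right) 70 + \left(50 - 7\right) \left(-52 + 28\right) = \left(-84\right) 70 + 43 \left(-24\right) = -5880 - 1032 = -6912$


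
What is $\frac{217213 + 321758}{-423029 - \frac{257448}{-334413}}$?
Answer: $- \frac{60079636341}{47155379843} \approx -1.2741$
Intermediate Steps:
$\frac{217213 + 321758}{-423029 - \frac{257448}{-334413}} = \frac{538971}{-423029 - - \frac{85816}{111471}} = \frac{538971}{-423029 + \frac{85816}{111471}} = \frac{538971}{- \frac{47155379843}{111471}} = 538971 \left(- \frac{111471}{47155379843}\right) = - \frac{60079636341}{47155379843}$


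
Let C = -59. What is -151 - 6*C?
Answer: 203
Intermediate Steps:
-151 - 6*C = -151 - 6*(-59) = -151 + 354 = 203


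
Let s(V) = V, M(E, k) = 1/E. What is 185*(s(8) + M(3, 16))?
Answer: 4625/3 ≈ 1541.7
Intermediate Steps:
185*(s(8) + M(3, 16)) = 185*(8 + 1/3) = 185*(8 + ⅓) = 185*(25/3) = 4625/3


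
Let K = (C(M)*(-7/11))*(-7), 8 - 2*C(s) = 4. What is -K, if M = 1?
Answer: -98/11 ≈ -8.9091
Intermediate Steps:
C(s) = 2 (C(s) = 4 - ½*4 = 4 - 2 = 2)
K = 98/11 (K = (2*(-7/11))*(-7) = -14/11*(-7) = 98/11 ≈ 8.9091)
-K = -1*98/11 = -98/11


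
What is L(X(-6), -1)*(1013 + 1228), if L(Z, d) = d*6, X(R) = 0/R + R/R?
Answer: -13446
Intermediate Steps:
X(R) = 1 (X(R) = 0 + 1 = 1)
L(Z, d) = 6*d
L(X(-6), -1)*(1013 + 1228) = (6*(-1))*(1013 + 1228) = -6*2241 = -13446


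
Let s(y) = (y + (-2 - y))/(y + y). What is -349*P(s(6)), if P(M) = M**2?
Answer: -349/36 ≈ -9.6944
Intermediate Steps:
s(y) = -1/y (s(y) = -2*1/(2*y) = -1/y)
-349*P(s(6)) = -349*(-1/6)**2 = -349*1/36 = -349/36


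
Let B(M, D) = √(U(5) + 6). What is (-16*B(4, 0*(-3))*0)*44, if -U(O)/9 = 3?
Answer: 0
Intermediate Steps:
U(O) = -27 (U(O) = -9*3 = -27)
B(M, D) = I*√21 (B(M, D) = √(-27 + 6) = √(-21) = I*√21)
(-16*B(4, 0*(-3))*0)*44 = (-16*I*√21*0)*44 = 0*44 = 0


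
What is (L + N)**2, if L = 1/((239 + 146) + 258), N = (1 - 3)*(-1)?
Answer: 1656369/413449 ≈ 4.0062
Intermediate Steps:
N = 2 (N = -2*(-1) = 2)
L = 1/643 (L = 1/(385 + 258) = 1/643 ≈ 0.0015552)
(L + N)**2 = (1/643 + 2)**2 = (1287/643)**2 = 1656369/413449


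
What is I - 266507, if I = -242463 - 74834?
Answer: -583804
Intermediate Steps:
I = -317297
I - 266507 = -317297 - 266507 = -583804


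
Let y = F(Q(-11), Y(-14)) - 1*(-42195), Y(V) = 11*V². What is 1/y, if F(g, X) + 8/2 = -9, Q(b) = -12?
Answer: 1/42182 ≈ 2.3707e-5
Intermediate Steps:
F(g, X) = -13 (F(g, X) = -4 - 9 = -13)
y = 42182 (y = -13 - 1*(-42195) = -13 + 42195 = 42182)
1/y = 1/42182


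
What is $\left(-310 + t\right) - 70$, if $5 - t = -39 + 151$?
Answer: $-487$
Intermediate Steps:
$t = -107$ ($t = 5 - \left(-39 + 151\right) = 5 - 112 = -107$)
$\left(-310 + t\right) - 70 = \left(-310 - 107\right) - 70 = -417 - 70 = -487$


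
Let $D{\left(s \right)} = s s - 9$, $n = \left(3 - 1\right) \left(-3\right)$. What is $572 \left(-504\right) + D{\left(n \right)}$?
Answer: $-288261$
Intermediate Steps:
$n = -6$ ($n = 2 \left(-3\right) = -6$)
$D{\left(s \right)} = -9 + s^{2}$ ($D{\left(s \right)} = s^{2} - 9 = -9 + s^{2}$)
$572 \left(-504\right) + D{\left(n \right)} = 572 \left(-504\right) - \left(9 - \left(-6\right)^{2}\right) = -288288 + \left(-9 + 36\right) = -288288 + 27 = -288261$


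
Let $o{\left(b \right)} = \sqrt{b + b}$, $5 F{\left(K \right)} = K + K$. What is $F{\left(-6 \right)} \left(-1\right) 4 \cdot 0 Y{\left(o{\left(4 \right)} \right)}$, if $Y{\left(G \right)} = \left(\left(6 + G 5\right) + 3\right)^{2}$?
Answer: $0$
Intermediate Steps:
$F{\left(K \right)} = \frac{2 K}{5}$ ($F{\left(K \right)} = \frac{K + K}{5} = \frac{2 K}{5}$)
$o{\left(b \right)} = \sqrt{2} \sqrt{b}$ ($o{\left(b \right)} = \sqrt{2 b} = \sqrt{2} \sqrt{b}$)
$Y{\left(G \right)} = \left(9 + 5 G\right)^{2}$ ($Y{\left(G \right)} = \left(\left(6 + 5 G\right) + 3\right)^{2} = \left(9 + 5 G\right)^{2}$)
$F{\left(-6 \right)} \left(-1\right) 4 \cdot 0 Y{\left(o{\left(4 \right)} \right)} = \frac{2}{5} \left(-6\right) \left(-1\right) 4 \cdot 0 \left(9 + 5 \sqrt{2} \sqrt{4}\right)^{2} = - \frac{12 \left(\left(-4\right) 0\right)}{5} \left(9 + 5 \sqrt{2} \cdot 2\right)^{2} = \left(- \frac{12}{5}\right) 0 \left(9 + 5 \cdot 2 \sqrt{2}\right)^{2} = 0 \left(9 + 10 \sqrt{2}\right)^{2} = 0$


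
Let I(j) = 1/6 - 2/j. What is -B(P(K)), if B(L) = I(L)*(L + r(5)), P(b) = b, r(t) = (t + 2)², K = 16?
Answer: -65/24 ≈ -2.7083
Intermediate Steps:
r(t) = (2 + t)²
I(j) = ⅙ - 2/j (I(j) = 1*(⅙) - 2/j = ⅙ - 2/j)
B(L) = (-12 + L)*(49 + L)/(6*L) (B(L) = ((-12 + L)/(6*L))*(L + (2 + 5)²) = ((-12 + L)/(6*L))*(L + 7²) = ((-12 + L)/(6*L))*(L + 49) = ((-12 + L)/(6*L))*(49 + L) = (-12 + L)*(49 + L)/(6*L))
-B(P(K)) = -(-12 + 16)*(49 + 16)/(6*16) = -4*65/(6*16) = -1*65/24 = -65/24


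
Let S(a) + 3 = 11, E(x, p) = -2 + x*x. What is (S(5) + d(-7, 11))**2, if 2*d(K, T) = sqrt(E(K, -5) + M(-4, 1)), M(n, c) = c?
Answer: 76 + 32*sqrt(3) ≈ 131.43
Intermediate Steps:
E(x, p) = -2 + x**2
S(a) = 8 (S(a) = -3 + 11 = 8)
d(K, T) = sqrt(-1 + K**2)/2 (d(K, T) = sqrt((-2 + K**2) + 1)/2 = sqrt(-1 + K**2)/2)
(S(5) + d(-7, 11))**2 = (8 + sqrt(-1 + (-7)**2)/2)**2 = (8 + sqrt(-1 + 49)/2)**2 = (8 + sqrt(48)/2)**2 = (8 + (4*sqrt(3))/2)**2 = (8 + 2*sqrt(3))**2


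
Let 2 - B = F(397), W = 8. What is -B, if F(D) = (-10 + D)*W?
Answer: 3094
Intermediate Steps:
F(D) = -80 + 8*D (F(D) = (-10 + D)*8 = -80 + 8*D)
B = -3094 (B = 2 - (-80 + 8*397) = 2 - (-80 + 3176) = 2 - 1*3096 = 2 - 3096 = -3094)
-B = -1*(-3094) = 3094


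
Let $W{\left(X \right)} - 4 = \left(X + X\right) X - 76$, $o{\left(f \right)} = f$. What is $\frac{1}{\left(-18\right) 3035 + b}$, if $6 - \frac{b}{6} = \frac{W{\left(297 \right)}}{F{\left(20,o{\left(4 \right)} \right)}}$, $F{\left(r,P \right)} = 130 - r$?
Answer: $- \frac{55}{3531708} \approx -1.5573 \cdot 10^{-5}$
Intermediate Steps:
$W{\left(X \right)} = -72 + 2 X^{2}$ ($W{\left(X \right)} = 4 + \left(\left(X + X\right) X - 76\right) = 4 + \left(2 X X - 76\right) = 4 + \left(2 X^{2} - 76\right) = 4 + \left(-76 + 2 X^{2}\right) = -72 + 2 X^{2}$)
$b = - \frac{527058}{55}$ ($b = 36 - 6 \frac{-72 + 2 \cdot 297^{2}}{130 - 20} = 36 - 6 \frac{-72 + 2 \cdot 88209}{130 - 20} = 36 - 6 \frac{-72 + 176418}{110} = 36 - 6 \cdot 176346 \cdot \frac{1}{110} = 36 - \frac{529038}{55} = - \frac{527058}{55} \approx -9582.9$)
$\frac{1}{\left(-18\right) 3035 + b} = \frac{1}{\left(-18\right) 3035 - \frac{527058}{55}} = \frac{1}{-54630 - \frac{527058}{55}} = \frac{1}{- \frac{3531708}{55}} = - \frac{55}{3531708}$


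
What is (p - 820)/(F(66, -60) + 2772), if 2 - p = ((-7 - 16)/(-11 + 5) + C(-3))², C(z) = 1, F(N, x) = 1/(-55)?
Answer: -1665895/5488524 ≈ -0.30352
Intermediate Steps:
F(N, x) = -1/55
p = -769/36 (p = 2 - ((-7 - 16)/(-11 + 5) + 1)² = 2 - (-23/(-6) + 1)² = 2 - (-23*(-⅙) + 1)² = 2 - (23/6 + 1)² = 2 - (29/6)² = 2 - 1*841/36 = 2 - 841/36 = -769/36 ≈ -21.361)
(p - 820)/(F(66, -60) + 2772) = (-769/36 - 820)/(-1/55 + 2772) = -30289/(36*152459/55) = -30289/36*55/152459 = -1665895/5488524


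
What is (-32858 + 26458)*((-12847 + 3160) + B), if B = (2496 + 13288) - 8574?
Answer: 15852800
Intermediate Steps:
B = 7210 (B = 15784 - 8574 = 7210)
(-32858 + 26458)*((-12847 + 3160) + B) = (-32858 + 26458)*((-12847 + 3160) + 7210) = -6400*(-9687 + 7210) = -6400*(-2477) = 15852800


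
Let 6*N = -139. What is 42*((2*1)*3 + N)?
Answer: -721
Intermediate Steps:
N = -139/6 (N = (⅙)*(-139) = -139/6 ≈ -23.167)
42*((2*1)*3 + N) = 42*((2*1)*3 - 139/6) = 42*(2*3 - 139/6) = 42*(6 - 139/6) = 42*(-103/6) = -721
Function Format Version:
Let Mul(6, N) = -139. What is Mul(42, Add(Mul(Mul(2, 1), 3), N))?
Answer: -721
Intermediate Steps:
N = Rational(-139, 6) (N = Mul(Rational(1, 6), -139) = Rational(-139, 6) ≈ -23.167)
Mul(42, Add(Mul(Mul(2, 1), 3), N)) = Mul(42, Add(Mul(Mul(2, 1), 3), Rational(-139, 6))) = Mul(42, Add(Mul(2, 3), Rational(-139, 6))) = Mul(42, Add(6, Rational(-139, 6))) = Mul(42, Rational(-103, 6)) = -721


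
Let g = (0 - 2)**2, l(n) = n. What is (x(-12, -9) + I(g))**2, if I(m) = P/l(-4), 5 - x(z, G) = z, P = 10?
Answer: 841/4 ≈ 210.25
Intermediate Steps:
x(z, G) = 5 - z
g = 4 (g = (-2)**2 = 4)
I(m) = -5/2 (I(m) = 10/(-4) = 10*(-1/4) = -5/2)
(x(-12, -9) + I(g))**2 = ((5 - 1*(-12)) - 5/2)**2 = ((5 + 12) - 5/2)**2 = (17 - 5/2)**2 = (29/2)**2 = 841/4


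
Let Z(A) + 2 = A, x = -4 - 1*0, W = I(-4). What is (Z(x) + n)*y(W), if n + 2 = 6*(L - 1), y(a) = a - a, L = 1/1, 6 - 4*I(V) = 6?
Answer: 0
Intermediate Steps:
I(V) = 0 (I(V) = 3/2 - 1/4*6 = 3/2 - 3/2 = 0)
W = 0
L = 1
y(a) = 0
x = -4 (x = -4 + 0 = -4)
Z(A) = -2 + A
n = -2 (n = -2 + 6*(1 - 1) = -2 + 6*0 = -2 + 0 = -2)
(Z(x) + n)*y(W) = ((-2 - 4) - 2)*0 = (-6 - 2)*0 = -8*0 = 0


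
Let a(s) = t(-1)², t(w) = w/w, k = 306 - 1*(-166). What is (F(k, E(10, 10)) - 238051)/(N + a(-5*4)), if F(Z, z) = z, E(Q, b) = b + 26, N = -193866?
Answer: 47603/38773 ≈ 1.2277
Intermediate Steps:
E(Q, b) = 26 + b
k = 472 (k = 306 + 166 = 472)
t(w) = 1
a(s) = 1 (a(s) = 1² = 1)
(F(k, E(10, 10)) - 238051)/(N + a(-5*4)) = ((26 + 10) - 238051)/(-193866 + 1) = (36 - 238051)/(-193865) = -238015*(-1/193865) = 47603/38773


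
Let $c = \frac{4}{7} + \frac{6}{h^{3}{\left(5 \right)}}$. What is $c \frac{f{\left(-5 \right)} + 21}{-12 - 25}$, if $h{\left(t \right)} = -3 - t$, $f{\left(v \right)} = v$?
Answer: $- \frac{1003}{4144} \approx -0.24204$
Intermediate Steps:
$c = \frac{1003}{1792}$ ($c = \frac{4}{7} + \frac{6}{\left(-3 - 5\right)^{3}} = 4 \cdot \frac{1}{7} + \frac{6}{\left(-3 - 5\right)^{3}} = \frac{4}{7} + \frac{6}{\left(-8\right)^{3}} = \frac{4}{7} + \frac{6}{-512} = \frac{4}{7} + 6 \left(- \frac{1}{512}\right) = \frac{4}{7} - \frac{3}{256} = \frac{1003}{1792} \approx 0.55971$)
$c \frac{f{\left(-5 \right)} + 21}{-12 - 25} = \frac{1003 \frac{-5 + 21}{-12 - 25}}{1792} = \frac{1003 \frac{16}{-37}}{1792} = \frac{1003 \cdot 16 \left(- \frac{1}{37}\right)}{1792} = \frac{1003}{1792} \left(- \frac{16}{37}\right) = - \frac{1003}{4144}$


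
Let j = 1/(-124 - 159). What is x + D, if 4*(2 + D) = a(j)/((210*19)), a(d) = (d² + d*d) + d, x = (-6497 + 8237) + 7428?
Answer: 11716168552759/1278220440 ≈ 9166.0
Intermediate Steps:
x = 9168 (x = 1740 + 7428 = 9168)
j = -1/283 (j = 1/(-283) = -1/283 ≈ -0.0035336)
a(d) = d + 2*d² (a(d) = (d² + d²) + d = 2*d² + d = d + 2*d²)
D = -2556441161/1278220440 (D = -2 + ((-(1 + 2*(-1/283))/283)/((210*19)))/4 = -2 + (-(1 - 2/283)/283/3990)/4 = -2 + (-1/283*281/283*(1/3990))/4 = -2 + (-281/80089*1/3990)/4 = -2 + (¼)*(-281/319555110) = -2 - 281/1278220440 = -2556441161/1278220440 ≈ -2.0000)
x + D = 9168 - 2556441161/1278220440 = 11716168552759/1278220440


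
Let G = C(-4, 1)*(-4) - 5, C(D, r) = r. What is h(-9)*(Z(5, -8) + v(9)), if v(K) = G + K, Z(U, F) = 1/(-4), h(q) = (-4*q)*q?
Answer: 81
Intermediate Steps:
G = -9 (G = 1*(-4) - 5 = -4 - 5 = -9)
h(q) = -4*q**2
Z(U, F) = -1/4
v(K) = -9 + K
h(-9)*(Z(5, -8) + v(9)) = (-4*(-9)**2)*(-1/4 + (-9 + 9)) = (-4*81)*(-1/4 + 0) = -324*(-1/4) = 81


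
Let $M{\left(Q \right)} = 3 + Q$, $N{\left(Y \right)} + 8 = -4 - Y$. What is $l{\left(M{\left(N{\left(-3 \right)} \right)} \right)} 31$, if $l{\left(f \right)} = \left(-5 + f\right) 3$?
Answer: $-1023$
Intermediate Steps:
$N{\left(Y \right)} = -12 - Y$ ($N{\left(Y \right)} = -8 - \left(4 + Y\right) = -12 - Y$)
$l{\left(f \right)} = -15 + 3 f$
$l{\left(M{\left(N{\left(-3 \right)} \right)} \right)} 31 = \left(-15 + 3 \left(3 - 9\right)\right) 31 = \left(-15 + 3 \left(-6\right)\right) 31 = \left(-15 - 18\right) 31 = \left(-33\right) 31 = -1023$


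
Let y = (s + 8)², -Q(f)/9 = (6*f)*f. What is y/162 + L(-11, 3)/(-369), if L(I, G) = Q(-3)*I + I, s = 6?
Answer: -43997/3321 ≈ -13.248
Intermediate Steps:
Q(f) = -54*f² (Q(f) = -9*6*f*f = -54*f²)
L(I, G) = -485*I (L(I, G) = (-54*(-3)²)*I + I = (-54*9)*I + I = -486*I + I = -485*I)
y = 196 (y = (6 + 8)² = 14² = 196)
y/162 + L(-11, 3)/(-369) = 196/162 - 485*(-11)/(-369) = 196*(1/162) + 5335*(-1/369) = 98/81 - 5335/369 = -43997/3321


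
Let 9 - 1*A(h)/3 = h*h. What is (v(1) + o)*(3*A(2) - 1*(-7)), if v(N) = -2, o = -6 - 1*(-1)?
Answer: -364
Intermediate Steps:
o = -5 (o = -6 + 1 = -5)
A(h) = 27 - 3*h² (A(h) = 27 - 3*h*h = 27 - 3*h²)
(v(1) + o)*(3*A(2) - 1*(-7)) = (-2 - 5)*(3*(27 - 3*2²) - 1*(-7)) = -7*(3*(27 - 3*4) + 7) = -7*(3*(27 - 12) + 7) = -7*(3*15 + 7) = -7*(45 + 7) = -7*52 = -364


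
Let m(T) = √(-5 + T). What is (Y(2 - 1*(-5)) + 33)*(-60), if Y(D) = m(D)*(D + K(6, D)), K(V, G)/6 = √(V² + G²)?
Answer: -1980 - 420*√2 - 360*√170 ≈ -7267.8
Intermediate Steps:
K(V, G) = 6*√(G² + V²) (K(V, G) = 6*√(V² + G²) = 6*√(G² + V²))
Y(D) = √(-5 + D)*(D + 6*√(36 + D²)) (Y(D) = √(-5 + D)*(D + 6*√(D² + 6²)) = √(-5 + D)*(D + 6*√(D² + 36)) = √(-5 + D)*(D + 6*√(36 + D²)))
(Y(2 - 1*(-5)) + 33)*(-60) = (√(-5 + (2 - 1*(-5)))*((2 - 1*(-5)) + 6*√(36 + (2 - 1*(-5))²)) + 33)*(-60) = (√(-5 + (2 + 5))*((2 + 5) + 6*√(36 + (2 + 5)²)) + 33)*(-60) = (√(-5 + 7)*(7 + 6*√(36 + 7²)) + 33)*(-60) = (√2*(7 + 6*√(36 + 49)) + 33)*(-60) = (√2*(7 + 6*√85) + 33)*(-60) = (33 + √2*(7 + 6*√85))*(-60) = -1980 - 60*√2*(7 + 6*√85)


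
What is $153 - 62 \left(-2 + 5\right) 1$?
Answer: $-33$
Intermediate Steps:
$153 - 62 \left(-2 + 5\right) 1 = 153 - 62 \cdot 3 \cdot 1 = 153 - 186 = -33$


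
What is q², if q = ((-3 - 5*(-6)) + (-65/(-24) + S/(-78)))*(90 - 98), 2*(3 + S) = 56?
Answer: 84070561/1521 ≈ 55273.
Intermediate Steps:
S = 25 (S = -3 + (½)*56 = -3 + 28 = 25)
q = -9169/39 (q = ((-3 - 5*(-6)) + (-65/(-24) + 25/(-78)))*(90 - 98) = ((-3 + 30) + (-65*(-1/24) + 25*(-1/78)))*(-8) = (27 + (65/24 - 25/78))*(-8) = (27 + 745/312)*(-8) = (9169/312)*(-8) = -9169/39 ≈ -235.10)
q² = (-9169/39)² = 84070561/1521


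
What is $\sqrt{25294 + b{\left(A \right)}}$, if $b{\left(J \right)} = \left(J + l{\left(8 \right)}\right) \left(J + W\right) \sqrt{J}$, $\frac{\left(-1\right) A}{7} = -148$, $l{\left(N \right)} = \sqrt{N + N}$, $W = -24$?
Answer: $\sqrt{25294 + 2104960 \sqrt{259}} \approx 5822.5$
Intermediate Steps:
$l{\left(N \right)} = \sqrt{2} \sqrt{N}$ ($l{\left(N \right)} = \sqrt{2 N} = \sqrt{2} \sqrt{N}$)
$A = 1036$ ($A = \left(-7\right) \left(-148\right) = 1036$)
$b{\left(J \right)} = \sqrt{J} \left(-24 + J\right) \left(4 + J\right)$ ($b{\left(J \right)} = \left(J + \sqrt{2} \sqrt{8}\right) \left(J - 24\right) \sqrt{J} = \left(J + \sqrt{2} \cdot 2 \sqrt{2}\right) \left(-24 + J\right) \sqrt{J} = \left(J + 4\right) \left(-24 + J\right) \sqrt{J} = \left(4 + J\right) \left(-24 + J\right) \sqrt{J} = \left(-24 + J\right) \left(4 + J\right) \sqrt{J} = \sqrt{J} \left(-24 + J\right) \left(4 + J\right)$)
$\sqrt{25294 + b{\left(A \right)}} = \sqrt{25294 + \sqrt{1036} \left(-96 + 1036^{2} - 20720\right)} = \sqrt{25294 + 2 \sqrt{259} \left(-96 + 1073296 - 20720\right)} = \sqrt{25294 + 2 \sqrt{259} \cdot 1052480} = \sqrt{25294 + 2104960 \sqrt{259}}$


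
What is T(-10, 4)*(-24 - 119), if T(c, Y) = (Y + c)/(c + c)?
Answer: -429/10 ≈ -42.900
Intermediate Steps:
T(c, Y) = (Y + c)/(2*c) (T(c, Y) = (Y + c)/((2*c)) = (Y + c)*(1/(2*c)) = (Y + c)/(2*c))
T(-10, 4)*(-24 - 119) = ((½)*(4 - 10)/(-10))*(-24 - 119) = ((½)*(-⅒)*(-6))*(-143) = (3/10)*(-143) = -429/10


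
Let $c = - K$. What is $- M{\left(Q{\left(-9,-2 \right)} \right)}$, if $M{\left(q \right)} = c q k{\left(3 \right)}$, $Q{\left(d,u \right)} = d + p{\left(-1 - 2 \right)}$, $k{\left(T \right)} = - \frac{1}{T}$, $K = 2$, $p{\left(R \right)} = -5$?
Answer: $\frac{28}{3} \approx 9.3333$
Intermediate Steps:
$c = -2$ ($c = \left(-1\right) 2 = -2$)
$Q{\left(d,u \right)} = -5 + d$ ($Q{\left(d,u \right)} = d - 5 = -5 + d$)
$M{\left(q \right)} = \frac{2 q}{3}$ ($M{\left(q \right)} = - 2 q \left(- \frac{1}{3}\right) = \frac{2 q}{3}$)
$- M{\left(Q{\left(-9,-2 \right)} \right)} = - \frac{2 \left(-5 - 9\right)}{3} = - \frac{2 \left(-14\right)}{3} = \left(-1\right) \left(- \frac{28}{3}\right) = \frac{28}{3}$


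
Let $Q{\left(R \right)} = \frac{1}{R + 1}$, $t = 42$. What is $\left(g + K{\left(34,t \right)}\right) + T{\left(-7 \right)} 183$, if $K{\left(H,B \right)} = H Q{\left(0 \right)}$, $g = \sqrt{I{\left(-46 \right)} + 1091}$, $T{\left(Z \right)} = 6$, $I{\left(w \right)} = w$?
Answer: $1132 + \sqrt{1045} \approx 1164.3$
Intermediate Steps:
$Q{\left(R \right)} = \frac{1}{1 + R}$
$g = \sqrt{1045}$ ($g = \sqrt{-46 + 1091} = \sqrt{1045} \approx 32.326$)
$K{\left(H,B \right)} = H$ ($K{\left(H,B \right)} = \frac{H}{1 + 0} = \frac{H}{1} = H 1 = H$)
$\left(g + K{\left(34,t \right)}\right) + T{\left(-7 \right)} 183 = \left(\sqrt{1045} + 34\right) + 6 \cdot 183 = \left(34 + \sqrt{1045}\right) + 1098 = 1132 + \sqrt{1045}$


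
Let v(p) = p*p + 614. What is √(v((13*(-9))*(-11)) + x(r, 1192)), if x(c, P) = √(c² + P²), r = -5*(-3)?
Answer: √(1656983 + √1421089) ≈ 1287.7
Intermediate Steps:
v(p) = 614 + p² (v(p) = p² + 614 = 614 + p²)
r = 15
x(c, P) = √(P² + c²)
√(v((13*(-9))*(-11)) + x(r, 1192)) = √((614 + ((13*(-9))*(-11))²) + √(1192² + 15²)) = √((614 + (-117*(-11))²) + √(1420864 + 225)) = √((614 + 1287²) + √1421089) = √((614 + 1656369) + √1421089) = √(1656983 + √1421089)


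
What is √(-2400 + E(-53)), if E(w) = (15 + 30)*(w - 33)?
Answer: I*√6270 ≈ 79.183*I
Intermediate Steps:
E(w) = -1485 + 45*w (E(w) = 45*(-33 + w) = -1485 + 45*w)
√(-2400 + E(-53)) = √(-2400 + (-1485 + 45*(-53))) = √(-2400 + (-1485 - 2385)) = √(-2400 - 3870) = √(-6270) = I*√6270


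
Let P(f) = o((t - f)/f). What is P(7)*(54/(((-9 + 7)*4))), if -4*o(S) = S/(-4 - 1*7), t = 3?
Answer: 27/308 ≈ 0.087662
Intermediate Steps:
o(S) = S/44 (o(S) = -S/(4*(-4 - 1*7)) = -S/(4*(-4 - 7)) = -S/(4*(-11)) = -S*(-1)/(4*11) = -(-1)*S/44 = S/44)
P(f) = (3 - f)/(44*f) (P(f) = ((3 - f)/f)/44 = (3 - f)/(44*f))
P(7)*(54/(((-9 + 7)*4))) = ((1/44)*(3 - 1*7)/7)*(54/(((-9 + 7)*4))) = ((1/44)*(⅐)*(3 - 7))*(54/((-2*4))) = ((1/44)*(⅐)*(-4))*(54/(-8)) = -54*(-1)/(77*8) = -1/77*(-27/4) = 27/308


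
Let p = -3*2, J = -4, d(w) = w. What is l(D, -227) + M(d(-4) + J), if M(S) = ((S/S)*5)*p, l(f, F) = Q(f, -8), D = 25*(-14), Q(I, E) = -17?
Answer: -47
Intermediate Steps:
D = -350
l(f, F) = -17
p = -6
M(S) = -30 (M(S) = ((S/S)*5)*(-6) = (1*5)*(-6) = 5*(-6) = -30)
l(D, -227) + M(d(-4) + J) = -17 - 30 = -47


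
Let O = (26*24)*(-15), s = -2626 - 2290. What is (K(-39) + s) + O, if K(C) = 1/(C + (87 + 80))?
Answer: -1827327/128 ≈ -14276.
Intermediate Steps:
K(C) = 1/(167 + C) (K(C) = 1/(C + 167) = 1/(167 + C))
s = -4916
O = -9360 (O = 624*(-15) = -9360)
(K(-39) + s) + O = (1/(167 - 39) - 4916) - 9360 = (1/128 - 4916) - 9360 = -629247/128 - 9360 = -1827327/128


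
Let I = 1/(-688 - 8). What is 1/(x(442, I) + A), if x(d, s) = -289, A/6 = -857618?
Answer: -1/5145997 ≈ -1.9433e-7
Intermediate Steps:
A = -5145708 (A = 6*(-857618) = -5145708)
I = -1/696 (I = 1/(-696) = -1/696 ≈ -0.0014368)
1/(x(442, I) + A) = 1/(-289 - 5145708) = 1/(-5145997) = -1/5145997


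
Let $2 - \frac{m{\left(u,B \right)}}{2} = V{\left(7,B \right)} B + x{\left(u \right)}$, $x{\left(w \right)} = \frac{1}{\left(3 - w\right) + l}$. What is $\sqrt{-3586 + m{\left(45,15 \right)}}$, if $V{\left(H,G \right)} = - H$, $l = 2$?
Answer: $\frac{i \sqrt{337195}}{10} \approx 58.068 i$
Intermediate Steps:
$x{\left(w \right)} = \frac{1}{5 - w}$ ($x{\left(w \right)} = \frac{1}{\left(3 - w\right) + 2} = \frac{1}{5 - w}$)
$m{\left(u,B \right)} = 4 - \frac{2}{5 - u} + 14 B$ ($m{\left(u,B \right)} = 4 - 2 \left(\left(-1\right) 7 B + \frac{1}{5 - u}\right) = 4 - 2 \left(- 7 B + \frac{1}{5 - u}\right) = 4 - 2 \left(\frac{1}{5 - u} - 7 B\right) = 4 + \left(- \frac{2}{5 - u} + 14 B\right) = 4 - \frac{2}{5 - u} + 14 B$)
$\sqrt{-3586 + m{\left(45,15 \right)}} = \sqrt{-3586 + \frac{2 \left(-1 + \left(2 + 7 \cdot 15\right) \left(5 - 45\right)\right)}{5 - 45}} = \sqrt{-3586 + \frac{2 \left(-1 + \left(2 + 105\right) \left(5 - 45\right)\right)}{5 - 45}} = \sqrt{-3586 + \frac{2 \left(-1 + 107 \left(-40\right)\right)}{-40}} = \sqrt{-3586 + 2 \left(- \frac{1}{40}\right) \left(-1 - 4280\right)} = \sqrt{-3586 + 2 \left(- \frac{1}{40}\right) \left(-4281\right)} = \sqrt{-3586 + \frac{4281}{20}} = \sqrt{- \frac{67439}{20}} = \frac{i \sqrt{337195}}{10}$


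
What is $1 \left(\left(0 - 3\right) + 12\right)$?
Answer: $9$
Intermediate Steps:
$1 \left(\left(0 - 3\right) + 12\right) = 1 \left(-3 + 12\right) = 1 \cdot 9 = 9$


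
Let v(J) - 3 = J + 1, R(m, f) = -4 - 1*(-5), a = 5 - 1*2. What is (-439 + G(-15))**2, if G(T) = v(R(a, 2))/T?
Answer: 1737124/9 ≈ 1.9301e+5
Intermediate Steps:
a = 3 (a = 5 - 2 = 3)
R(m, f) = 1 (R(m, f) = -4 + 5 = 1)
v(J) = 4 + J (v(J) = 3 + (J + 1) = 3 + (1 + J) = 4 + J)
G(T) = 5/T (G(T) = (4 + 1)/T = 5/T)
(-439 + G(-15))**2 = (-439 + 5/(-15))**2 = (-439 + 5*(-1/15))**2 = (-439 - 1/3)**2 = (-1318/3)**2 = 1737124/9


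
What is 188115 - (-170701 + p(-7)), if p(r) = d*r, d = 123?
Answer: 359677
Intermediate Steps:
p(r) = 123*r
188115 - (-170701 + p(-7)) = 188115 - (-170701 + 123*(-7)) = 188115 - (-170701 - 861) = 188115 - 1*(-171562) = 188115 + 171562 = 359677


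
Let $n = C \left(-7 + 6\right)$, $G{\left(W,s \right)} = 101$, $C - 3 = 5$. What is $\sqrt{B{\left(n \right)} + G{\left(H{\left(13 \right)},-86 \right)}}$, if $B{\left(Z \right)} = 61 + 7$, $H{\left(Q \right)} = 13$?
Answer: $13$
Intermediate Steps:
$C = 8$ ($C = 3 + 5 = 8$)
$n = -8$ ($n = 8 \left(-7 + 6\right) = 8 \left(-1\right) = -8$)
$B{\left(Z \right)} = 68$
$\sqrt{B{\left(n \right)} + G{\left(H{\left(13 \right)},-86 \right)}} = \sqrt{68 + 101} = \sqrt{169} = 13$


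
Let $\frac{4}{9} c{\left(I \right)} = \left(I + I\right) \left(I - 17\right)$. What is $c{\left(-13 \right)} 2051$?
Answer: $3599505$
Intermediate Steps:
$c{\left(I \right)} = \frac{9 I \left(-17 + I\right)}{2}$ ($c{\left(I \right)} = \frac{9 \left(I + I\right) \left(I - 17\right)}{4} = \frac{9 \cdot 2 I \left(-17 + I\right)}{4} = \frac{9 I \left(-17 + I\right)}{2}$)
$c{\left(-13 \right)} 2051 = \frac{9}{2} \left(-13\right) \left(-17 - 13\right) 2051 = \frac{9}{2} \left(-13\right) \left(-30\right) 2051 = 1755 \cdot 2051 = 3599505$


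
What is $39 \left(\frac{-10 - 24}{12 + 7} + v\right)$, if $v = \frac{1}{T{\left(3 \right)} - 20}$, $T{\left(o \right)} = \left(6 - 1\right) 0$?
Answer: $- \frac{27261}{380} \approx -71.74$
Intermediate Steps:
$T{\left(o \right)} = 0$ ($T{\left(o \right)} = 5 \cdot 0 = 0$)
$v = - \frac{1}{20}$ ($v = \frac{1}{0 - 20} = \frac{1}{-20} = - \frac{1}{20} \approx -0.05$)
$39 \left(\frac{-10 - 24}{12 + 7} + v\right) = 39 \left(\frac{-10 - 24}{12 + 7} - \frac{1}{20}\right) = 39 \left(- \frac{34}{19} - \frac{1}{20}\right) = 39 \left(- \frac{699}{380}\right) = - \frac{27261}{380}$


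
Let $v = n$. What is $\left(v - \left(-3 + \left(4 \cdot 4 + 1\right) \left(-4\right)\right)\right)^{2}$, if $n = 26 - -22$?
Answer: $14161$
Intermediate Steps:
$n = 48$ ($n = 26 + 22 = 48$)
$v = 48$
$\left(v - \left(-3 + \left(4 \cdot 4 + 1\right) \left(-4\right)\right)\right)^{2} = \left(48 - \left(-3 + \left(4 \cdot 4 + 1\right) \left(-4\right)\right)\right)^{2} = \left(48 - \left(-3 + \left(16 + 1\right) \left(-4\right)\right)\right)^{2} = \left(48 - \left(-3 + 17 \left(-4\right)\right)\right)^{2} = \left(48 + \left(3 - -68\right)\right)^{2} = \left(48 + \left(3 + 68\right)\right)^{2} = \left(48 + 71\right)^{2} = 119^{2} = 14161$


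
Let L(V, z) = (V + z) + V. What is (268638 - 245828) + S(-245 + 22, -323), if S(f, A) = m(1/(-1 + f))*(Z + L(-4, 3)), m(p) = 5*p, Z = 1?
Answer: 1277365/56 ≈ 22810.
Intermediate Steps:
L(V, z) = z + 2*V
S(f, A) = -20/(-1 + f) (S(f, A) = (5/(-1 + f))*(1 + (3 + 2*(-4))) = (5/(-1 + f))*(1 + (3 - 8)) = (5/(-1 + f))*(1 - 5) = (5/(-1 + f))*(-4) = -20/(-1 + f))
(268638 - 245828) + S(-245 + 22, -323) = (268638 - 245828) - 20/(-1 + (-245 + 22)) = 22810 - 20/(-1 - 223) = 22810 - 20/(-224) = 22810 - 20*(-1/224) = 22810 + 5/56 = 1277365/56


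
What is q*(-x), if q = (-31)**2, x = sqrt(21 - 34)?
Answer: -961*I*sqrt(13) ≈ -3464.9*I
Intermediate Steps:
x = I*sqrt(13) (x = sqrt(-13) = I*sqrt(13) ≈ 3.6056*I)
q = 961
q*(-x) = 961*(-I*sqrt(13)) = -961*I*sqrt(13)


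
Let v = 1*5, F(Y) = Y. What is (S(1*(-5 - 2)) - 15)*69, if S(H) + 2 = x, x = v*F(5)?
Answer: 552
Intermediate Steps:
v = 5
x = 25 (x = 5*5 = 25)
S(H) = 23 (S(H) = -2 + 25 = 23)
(S(1*(-5 - 2)) - 15)*69 = (23 - 15)*69 = 8*69 = 552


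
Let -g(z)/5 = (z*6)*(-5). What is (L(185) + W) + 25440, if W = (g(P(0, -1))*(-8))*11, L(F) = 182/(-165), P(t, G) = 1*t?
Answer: 4197418/165 ≈ 25439.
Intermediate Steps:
P(t, G) = t
g(z) = 150*z (g(z) = -5*z*6*(-5) = -5*6*z*(-5) = -(-150)*z = 150*z)
L(F) = -182/165 (L(F) = 182*(-1/165) = -182/165)
W = 0 (W = ((150*0)*(-8))*11 = (0*(-8))*11 = 0*11 = 0)
(L(185) + W) + 25440 = (-182/165 + 0) + 25440 = -182/165 + 25440 = 4197418/165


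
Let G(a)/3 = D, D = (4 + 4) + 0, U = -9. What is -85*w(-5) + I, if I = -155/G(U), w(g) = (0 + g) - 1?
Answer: 12085/24 ≈ 503.54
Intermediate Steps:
D = 8 (D = 8 + 0 = 8)
G(a) = 24 (G(a) = 3*8 = 24)
w(g) = -1 + g (w(g) = g - 1 = -1 + g)
I = -155/24 ≈ -6.4583
-85*w(-5) + I = -85*(-1 - 5) - 155/24 = -85*(-6) - 155/24 = 510 - 155/24 = 12085/24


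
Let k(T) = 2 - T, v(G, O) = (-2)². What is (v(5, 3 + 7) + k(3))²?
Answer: 9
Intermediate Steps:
v(G, O) = 4
(v(5, 3 + 7) + k(3))² = (4 + (2 - 1*3))² = (4 + (2 - 3))² = (4 - 1)² = 3² = 9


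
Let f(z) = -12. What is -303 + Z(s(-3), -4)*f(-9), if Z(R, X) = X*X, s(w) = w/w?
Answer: -495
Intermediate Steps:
s(w) = 1
Z(R, X) = X²
-303 + Z(s(-3), -4)*f(-9) = -303 + (-4)²*(-12) = -303 + 16*(-12) = -303 - 192 = -495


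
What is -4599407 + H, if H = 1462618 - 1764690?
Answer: -4901479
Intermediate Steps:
H = -302072
-4599407 + H = -4599407 - 302072 = -4901479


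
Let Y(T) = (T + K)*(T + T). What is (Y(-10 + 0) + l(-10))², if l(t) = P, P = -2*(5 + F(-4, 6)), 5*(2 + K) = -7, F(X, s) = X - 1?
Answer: 71824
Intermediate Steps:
F(X, s) = -1 + X
K = -17/5 (K = -2 + (⅕)*(-7) = -2 - 7/5 = -17/5 ≈ -3.4000)
P = 0 (P = -2*(5 + (-1 - 4)) = -2*(5 - 5) = -2*0 = 0)
l(t) = 0
Y(T) = 2*T*(-17/5 + T) (Y(T) = (T - 17/5)*(T + T) = (-17/5 + T)*(2*T) = 2*T*(-17/5 + T))
(Y(-10 + 0) + l(-10))² = (2*(-10 + 0)*(-17 + 5*(-10 + 0))/5 + 0)² = ((⅖)*(-10)*(-17 + 5*(-10)) + 0)² = ((⅖)*(-10)*(-17 - 50) + 0)² = ((⅖)*(-10)*(-67) + 0)² = (268 + 0)² = 268² = 71824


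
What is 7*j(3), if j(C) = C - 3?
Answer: 0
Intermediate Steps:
j(C) = -3 + C
7*j(3) = 7*(-3 + 3) = 7*0 = 0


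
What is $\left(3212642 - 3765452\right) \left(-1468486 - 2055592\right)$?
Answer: $1948145559180$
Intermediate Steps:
$\left(3212642 - 3765452\right) \left(-1468486 - 2055592\right) = \left(-552810\right) \left(-3524078\right) = 1948145559180$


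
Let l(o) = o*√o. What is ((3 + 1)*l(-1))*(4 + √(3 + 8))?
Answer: 4*I*(-4 - √11) ≈ -29.267*I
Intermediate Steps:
l(o) = o^(3/2)
((3 + 1)*l(-1))*(4 + √(3 + 8)) = ((3 + 1)*(-1)^(3/2))*(4 + √(3 + 8)) = (4*(-I))*(4 + √11) = (-4*I)*(4 + √11) = -4*I*(4 + √11)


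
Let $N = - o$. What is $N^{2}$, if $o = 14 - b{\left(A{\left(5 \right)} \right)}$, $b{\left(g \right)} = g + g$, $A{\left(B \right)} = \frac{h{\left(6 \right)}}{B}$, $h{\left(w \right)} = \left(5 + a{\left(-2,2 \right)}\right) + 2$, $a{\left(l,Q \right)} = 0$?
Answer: $\frac{3136}{25} \approx 125.44$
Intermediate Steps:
$h{\left(w \right)} = 7$ ($h{\left(w \right)} = \left(5 + 0\right) + 2 = 5 + 2 = 7$)
$A{\left(B \right)} = \frac{7}{B}$
$b{\left(g \right)} = 2 g$
$o = \frac{56}{5}$ ($o = 14 - 2 \cdot \frac{7}{5} = 14 - \frac{14}{5} = \frac{56}{5} \approx 11.2$)
$N = - \frac{56}{5}$ ($N = \left(-1\right) \frac{56}{5} = - \frac{56}{5} \approx -11.2$)
$N^{2} = \left(- \frac{56}{5}\right)^{2} = \frac{3136}{25}$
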